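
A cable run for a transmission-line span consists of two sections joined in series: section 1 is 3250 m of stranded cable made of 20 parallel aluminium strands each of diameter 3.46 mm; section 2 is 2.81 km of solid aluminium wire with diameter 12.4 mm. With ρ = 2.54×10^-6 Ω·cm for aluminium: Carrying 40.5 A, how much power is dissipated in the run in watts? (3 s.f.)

ρ = 2.54×10^-6 Ω·cm = 2.54×10^-8 Ω·m
Section 1: A_strand = π(1.7300e-03)² = 9.402e-06 m²; R₁ = ρL/(N·A_s) = (2.54×10^-8)(3250)/(20×9.402e-06) = 0.439 Ω
Section 2: A = π(d/2)² = π(6.2000e-03 m)² = 1.208e-04 m²
R₂ = (2.54×10^-8)(2810)/(1.208e-04) = 0.591 Ω
R = R₁ + R₂ = 1.03 Ω
P = I²R = (40.5)² × 1.03 = 1690 W

1690 W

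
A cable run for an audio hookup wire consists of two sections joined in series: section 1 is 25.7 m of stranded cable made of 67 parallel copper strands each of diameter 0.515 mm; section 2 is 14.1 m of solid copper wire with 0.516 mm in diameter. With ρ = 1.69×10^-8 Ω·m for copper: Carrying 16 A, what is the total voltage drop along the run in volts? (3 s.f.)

Section 1: A_strand = π(2.5750e-04)² = 2.083e-07 m²; R₁ = ρL/(N·A_s) = (1.69×10^-8)(25.7)/(67×2.083e-07) = 0.03112 Ω
Section 2: A = π(d/2)² = π(2.5800e-04 m)² = 2.091e-07 m²
R₂ = (1.69×10^-8)(14.1)/(2.091e-07) = 1.14 Ω
R = R₁ + R₂ = 1.171 Ω
V = IR = 16 × 1.171 = 18.7 V

18.7 V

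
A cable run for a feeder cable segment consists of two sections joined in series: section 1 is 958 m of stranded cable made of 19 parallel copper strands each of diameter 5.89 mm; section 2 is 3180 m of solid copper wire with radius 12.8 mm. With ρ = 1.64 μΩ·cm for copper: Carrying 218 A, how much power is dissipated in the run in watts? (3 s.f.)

6260 W

ρ = 1.64 μΩ·cm = 1.64×10^-8 Ω·m
Section 1: A_strand = π(2.9450e-03)² = 2.725e-05 m²; R₁ = ρL/(N·A_s) = (1.64×10^-8)(958)/(19×2.725e-05) = 0.03035 Ω
Section 2: A = πr² = π(1.2800e-02 m)² = 5.147e-04 m²
R₂ = (1.64×10^-8)(3180)/(5.147e-04) = 0.1013 Ω
R = R₁ + R₂ = 0.1317 Ω
P = I²R = (218)² × 0.1317 = 6260 W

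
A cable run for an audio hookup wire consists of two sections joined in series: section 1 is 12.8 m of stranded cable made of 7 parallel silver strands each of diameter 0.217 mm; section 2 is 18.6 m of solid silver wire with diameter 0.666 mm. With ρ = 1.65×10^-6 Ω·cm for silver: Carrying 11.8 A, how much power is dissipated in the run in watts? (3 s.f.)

ρ = 1.65×10^-6 Ω·cm = 1.65×10^-8 Ω·m
Section 1: A_strand = π(1.0850e-04)² = 3.698e-08 m²; R₁ = ρL/(N·A_s) = (1.65×10^-8)(12.8)/(7×3.698e-08) = 0.8158 Ω
Section 2: A = π(d/2)² = π(3.3300e-04 m)² = 3.484e-07 m²
R₂ = (1.65×10^-8)(18.6)/(3.484e-07) = 0.881 Ω
R = R₁ + R₂ = 1.697 Ω
P = I²R = (11.8)² × 1.697 = 236 W

236 W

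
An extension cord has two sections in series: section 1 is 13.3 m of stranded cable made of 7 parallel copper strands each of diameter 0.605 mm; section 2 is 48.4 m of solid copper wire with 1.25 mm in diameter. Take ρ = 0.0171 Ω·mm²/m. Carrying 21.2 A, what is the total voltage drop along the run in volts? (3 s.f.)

16.7 V

ρ = 0.0171 Ω·mm²/m = 1.71×10^-8 Ω·m
Section 1: A_strand = π(3.0250e-04)² = 2.875e-07 m²; R₁ = ρL/(N·A_s) = (1.71×10^-8)(13.3)/(7×2.875e-07) = 0.113 Ω
Section 2: A = π(d/2)² = π(6.2500e-04 m)² = 1.227e-06 m²
R₂ = (1.71×10^-8)(48.4)/(1.227e-06) = 0.6744 Ω
R = R₁ + R₂ = 0.7874 Ω
V = IR = 21.2 × 0.7874 = 16.7 V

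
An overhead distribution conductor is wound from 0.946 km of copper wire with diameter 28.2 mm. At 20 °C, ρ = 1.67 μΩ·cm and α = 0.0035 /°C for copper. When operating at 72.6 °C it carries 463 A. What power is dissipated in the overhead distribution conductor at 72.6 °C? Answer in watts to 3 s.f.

6420 W

ρ = 1.67 μΩ·cm = 1.67×10^-8 Ω·m
A = π(d/2)² = π(1.4100e-02 m)² = 6.246e-04 m²
R₍20₎ = ρL/A = (1.67×10^-8)(946)/(6.246e-04) = 0.02529 Ω
R₍72.6₎ = R₍20₎(1 + αΔT) = 0.02529 × (1 + 0.0035×52.6) = 0.02995 Ω
P = I²R = (463)² × 0.02995 = 6420 W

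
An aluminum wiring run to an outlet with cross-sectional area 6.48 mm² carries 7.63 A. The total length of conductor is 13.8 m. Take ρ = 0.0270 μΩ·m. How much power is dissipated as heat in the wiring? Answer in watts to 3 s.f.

ρ = 0.0270 μΩ·m = 2.70×10^-8 Ω·m
A = 6.48 mm² = 6.480e-06 m²
R = ρL/A = (2.70×10^-8)(13.8)/(6.480e-06) = 0.0575 Ω
P = I²R = (7.63)² × 0.0575 = 3.35 W

3.35 W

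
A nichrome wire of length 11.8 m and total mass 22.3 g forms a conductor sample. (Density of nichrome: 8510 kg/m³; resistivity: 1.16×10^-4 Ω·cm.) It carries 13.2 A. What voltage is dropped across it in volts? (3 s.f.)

ρ = 1.16×10^-4 Ω·cm = 1.16×10^-6 Ω·m
A = m/(density·L) = 0.0223/(8510×11.8) = 2.2207e-07 m²
R = ρL/A = (1.16×10^-6)(11.8)/(2.2207e-07) = 61.64 Ω
V = IR = 13.2 × 61.64 = 814 V

814 V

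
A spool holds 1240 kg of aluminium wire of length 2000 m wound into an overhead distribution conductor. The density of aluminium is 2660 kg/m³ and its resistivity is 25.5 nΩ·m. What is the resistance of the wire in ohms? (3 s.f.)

0.219 Ω

ρ = 25.5 nΩ·m = 2.55×10^-8 Ω·m
A = m/(density·L) = 1240/(2660×2000) = 2.3308e-04 m²
R = ρL/A = (2.55×10^-8)(2000)/(2.3308e-04) = 0.219 Ω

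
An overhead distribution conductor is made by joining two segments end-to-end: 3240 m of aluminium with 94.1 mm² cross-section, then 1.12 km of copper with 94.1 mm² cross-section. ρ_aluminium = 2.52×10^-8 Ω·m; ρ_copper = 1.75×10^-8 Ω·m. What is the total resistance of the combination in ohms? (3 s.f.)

Segment 1: A = 94.1 mm² = 9.410e-05 m²
R₁ = ρL/A = (2.52×10^-8)(3240)/(9.410e-05) = 0.8677 Ω
R₂ = (1.75×10^-8)(1120)/(9.410e-05) = 0.2083 Ω
R = R₁ + R₂ = 1.08 Ω

1.08 Ω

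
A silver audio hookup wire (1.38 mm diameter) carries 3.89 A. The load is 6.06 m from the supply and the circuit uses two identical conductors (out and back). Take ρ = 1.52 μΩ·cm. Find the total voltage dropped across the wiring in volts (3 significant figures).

0.479 V

ρ = 1.52 μΩ·cm = 1.52×10^-8 Ω·m
A = π(d/2)² = π(6.9000e-04 m)² = 1.496e-06 m²
Total conductor length (both ways) L = 2 × 6.06 = 12.12 m
R = ρL/A = (1.52×10^-8)(12.12)/(1.496e-06) = 0.1232 Ω
V = IR = 3.89 × 0.1232 = 0.479 V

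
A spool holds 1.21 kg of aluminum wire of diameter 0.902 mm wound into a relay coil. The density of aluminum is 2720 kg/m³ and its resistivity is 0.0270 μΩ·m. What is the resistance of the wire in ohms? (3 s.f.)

ρ = 0.0270 μΩ·m = 2.70×10^-8 Ω·m
A = π(d/2)² = π(4.5100e-04 m)² = 6.3900e-07 m²
L = m/(density·A) = 1.21/(2720×6.3900e-07) = 696.2 m
R = ρL/A = (2.70×10^-8)(696.2)/(6.3900e-07) = 29.4 Ω

29.4 Ω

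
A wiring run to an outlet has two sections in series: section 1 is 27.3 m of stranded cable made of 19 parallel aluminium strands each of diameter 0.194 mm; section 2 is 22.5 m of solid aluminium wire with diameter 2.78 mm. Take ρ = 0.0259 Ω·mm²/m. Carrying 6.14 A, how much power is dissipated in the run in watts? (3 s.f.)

ρ = 0.0259 Ω·mm²/m = 2.59×10^-8 Ω·m
Section 1: A_strand = π(9.7000e-05)² = 2.956e-08 m²; R₁ = ρL/(N·A_s) = (2.59×10^-8)(27.3)/(19×2.956e-08) = 1.259 Ω
Section 2: A = π(d/2)² = π(1.3900e-03 m)² = 6.070e-06 m²
R₂ = (2.59×10^-8)(22.5)/(6.070e-06) = 0.09601 Ω
R = R₁ + R₂ = 1.355 Ω
P = I²R = (6.14)² × 1.355 = 51.1 W

51.1 W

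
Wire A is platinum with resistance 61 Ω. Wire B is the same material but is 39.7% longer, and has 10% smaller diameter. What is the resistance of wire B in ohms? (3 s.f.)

R ∝ L/d², so R_B/R_A = (1 + 39.7/100) × (1 − 10/100)⁻²
= 1.397 × 1.235 = 1.725
R_B = 1.725 × 61 = 105 Ω

105 Ω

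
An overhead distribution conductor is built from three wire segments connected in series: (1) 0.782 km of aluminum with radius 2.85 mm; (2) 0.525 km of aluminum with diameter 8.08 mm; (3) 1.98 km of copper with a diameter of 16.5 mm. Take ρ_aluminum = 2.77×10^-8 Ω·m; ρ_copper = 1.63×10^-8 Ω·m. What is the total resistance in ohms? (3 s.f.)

1.28 Ω

Seg 1: A = πr² = π(2.8500e-03 m)² = 2.552e-05 m²
R_1 = (2.77×10^-8)(782)/(2.552e-05) = 0.8489 Ω
Seg 2: A = π(d/2)² = π(4.0400e-03 m)² = 5.128e-05 m²
R_2 = (2.77×10^-8)(525)/(5.128e-05) = 0.2836 Ω
Seg 3: A = π(d/2)² = π(8.2500e-03 m)² = 2.138e-04 m²
R_3 = (1.63×10^-8)(1980)/(2.138e-04) = 0.1509 Ω
R_total = R_1 + R_2 + R_3 = 1.28 Ω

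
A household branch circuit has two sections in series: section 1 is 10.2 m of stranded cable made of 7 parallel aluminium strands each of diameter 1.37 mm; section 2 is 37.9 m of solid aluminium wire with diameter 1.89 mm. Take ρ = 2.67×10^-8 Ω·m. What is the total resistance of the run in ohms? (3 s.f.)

0.387 Ω

Section 1: A_strand = π(6.8500e-04)² = 1.474e-06 m²; R₁ = ρL/(N·A_s) = (2.67×10^-8)(10.2)/(7×1.474e-06) = 0.02639 Ω
Section 2: A = π(d/2)² = π(9.4500e-04 m)² = 2.806e-06 m²
R₂ = (2.67×10^-8)(37.9)/(2.806e-06) = 0.3607 Ω
R = R₁ + R₂ = 0.387 Ω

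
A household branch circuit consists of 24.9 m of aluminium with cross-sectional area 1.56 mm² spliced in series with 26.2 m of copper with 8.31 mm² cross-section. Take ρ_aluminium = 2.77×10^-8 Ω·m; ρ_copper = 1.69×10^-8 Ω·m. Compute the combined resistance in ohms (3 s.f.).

Segment 1: A = 1.56 mm² = 1.560e-06 m²
R₁ = ρL/A = (2.77×10^-8)(24.9)/(1.560e-06) = 0.4421 Ω
Segment 2: A = 8.31 mm² = 8.310e-06 m²
R₂ = (1.69×10^-8)(26.2)/(8.310e-06) = 0.05328 Ω
R = R₁ + R₂ = 0.495 Ω

0.495 Ω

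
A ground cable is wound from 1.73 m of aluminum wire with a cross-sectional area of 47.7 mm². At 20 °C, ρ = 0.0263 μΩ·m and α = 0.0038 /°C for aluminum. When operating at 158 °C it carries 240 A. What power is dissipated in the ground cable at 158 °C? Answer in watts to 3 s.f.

83.8 W

ρ = 0.0263 μΩ·m = 2.63×10^-8 Ω·m
A = 47.7 mm² = 4.770e-05 m²
R₍20₎ = ρL/A = (2.63×10^-8)(1.73)/(4.770e-05) = 9.539×10^-4 Ω
R₍158₎ = R₍20₎(1 + αΔT) = 9.539×10^-4 × (1 + 0.0038×138) = 0.001454 Ω
P = I²R = (240)² × 0.001454 = 83.8 W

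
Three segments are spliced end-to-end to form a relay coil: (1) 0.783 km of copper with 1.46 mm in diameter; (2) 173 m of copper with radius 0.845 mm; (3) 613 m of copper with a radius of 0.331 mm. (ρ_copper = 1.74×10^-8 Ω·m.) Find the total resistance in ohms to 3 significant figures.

40.5 Ω

Seg 1: A = π(d/2)² = π(7.3000e-04 m)² = 1.674e-06 m²
R_1 = (1.74×10^-8)(783)/(1.674e-06) = 8.138 Ω
Seg 2: A = πr² = π(8.4500e-04 m)² = 2.243e-06 m²
R_2 = (1.74×10^-8)(173)/(2.243e-06) = 1.342 Ω
Seg 3: A = πr² = π(3.3100e-04 m)² = 3.442e-07 m²
R_3 = (1.74×10^-8)(613)/(3.442e-07) = 30.99 Ω
R_total = R_1 + R_2 + R_3 = 40.5 Ω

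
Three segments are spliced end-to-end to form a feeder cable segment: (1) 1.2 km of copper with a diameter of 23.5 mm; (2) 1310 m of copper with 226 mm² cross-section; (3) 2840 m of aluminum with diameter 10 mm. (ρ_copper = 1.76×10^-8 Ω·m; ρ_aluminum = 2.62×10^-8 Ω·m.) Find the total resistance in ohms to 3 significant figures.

1.10 Ω

Seg 1: A = π(d/2)² = π(1.1750e-02 m)² = 4.337e-04 m²
R_1 = (1.76×10^-8)(1200)/(4.337e-04) = 0.04869 Ω
Seg 2: A = 226 mm² = 2.260e-04 m²
R_2 = (1.76×10^-8)(1310)/(2.260e-04) = 0.102 Ω
Seg 3: A = π(d/2)² = π(5.0000e-03 m)² = 7.854e-05 m²
R_3 = (2.62×10^-8)(2840)/(7.854e-05) = 0.9474 Ω
R_total = R_1 + R_2 + R_3 = 1.10 Ω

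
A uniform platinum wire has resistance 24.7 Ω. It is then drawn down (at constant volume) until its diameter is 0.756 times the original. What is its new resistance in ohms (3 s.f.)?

Volume constant ⇒ L' = L/r² with r = 0.756. R' = ρL'/A' = ρ(L/r²)/(πr²d₀²/4) = R/r⁴.
R' = 3.061 × 24.7 = 75.6 Ω

75.6 Ω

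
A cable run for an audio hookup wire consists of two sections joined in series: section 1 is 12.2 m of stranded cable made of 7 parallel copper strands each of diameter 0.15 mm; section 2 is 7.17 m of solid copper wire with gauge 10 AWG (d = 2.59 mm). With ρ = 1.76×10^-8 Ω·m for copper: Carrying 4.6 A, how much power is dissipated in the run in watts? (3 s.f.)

Section 1: A_strand = π(7.5000e-05)² = 1.767e-08 m²; R₁ = ρL/(N·A_s) = (1.76×10^-8)(12.2)/(7×1.767e-08) = 1.736 Ω
Section 2: A = π(2.59/2 mm)² = π(1.2950e-03 m)² = 5.269e-06 m²
R₂ = (1.76×10^-8)(7.17)/(5.269e-06) = 0.02395 Ω
R = R₁ + R₂ = 1.76 Ω
P = I²R = (4.6)² × 1.76 = 37.2 W

37.2 W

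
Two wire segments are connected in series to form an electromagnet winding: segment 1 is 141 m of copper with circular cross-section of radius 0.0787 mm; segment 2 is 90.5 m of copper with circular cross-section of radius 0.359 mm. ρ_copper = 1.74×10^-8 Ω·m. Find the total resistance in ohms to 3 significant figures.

Segment 1: A = πr² = π(7.8700e-05 m)² = 1.946e-08 m²
R₁ = ρL/A = (1.74×10^-8)(141)/(1.946e-08) = 126.1 Ω
Segment 2: A = πr² = π(3.5900e-04 m)² = 4.049e-07 m²
R₂ = (1.74×10^-8)(90.5)/(4.049e-07) = 3.889 Ω
R = R₁ + R₂ = 130 Ω

130 Ω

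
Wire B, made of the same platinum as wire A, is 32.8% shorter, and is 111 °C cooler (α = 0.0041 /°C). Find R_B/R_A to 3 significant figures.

R ∝ ρL/d² with ρ ∝ (1+αΔT), so R_B/R_A = (1 − 32.8/100) × (1 − 0.0041×111)
= 0.672 × 0.5449 = 0.366

0.366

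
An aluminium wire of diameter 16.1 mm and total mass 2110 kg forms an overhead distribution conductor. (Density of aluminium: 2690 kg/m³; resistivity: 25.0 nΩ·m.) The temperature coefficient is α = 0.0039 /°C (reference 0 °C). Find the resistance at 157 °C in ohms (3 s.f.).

0.763 Ω

ρ = 25.0 nΩ·m = 2.50×10^-8 Ω·m
A = π(d/2)² = π(8.0500e-03 m)² = 2.0358e-04 m²
L = m/(density·A) = 2110/(2690×2.0358e-04) = 3853 m
R = ρL/A = (2.50×10^-8)(3853)/(2.0358e-04) = 0.4731 Ω
R(157 °C) = 0.4731 × (1 + 0.0039×157) = 0.763 Ω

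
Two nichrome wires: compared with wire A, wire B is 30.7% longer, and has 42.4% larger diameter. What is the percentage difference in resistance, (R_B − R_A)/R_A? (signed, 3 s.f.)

-35.5%

R ∝ L/d², so R_B/R_A = (1 + 30.7/100) × (1 + 42.4/100)⁻²
= 1.307 × 0.4931 = 0.6445
(R_B − R_A)/R_A = 0.6445 − 1 = -35.5%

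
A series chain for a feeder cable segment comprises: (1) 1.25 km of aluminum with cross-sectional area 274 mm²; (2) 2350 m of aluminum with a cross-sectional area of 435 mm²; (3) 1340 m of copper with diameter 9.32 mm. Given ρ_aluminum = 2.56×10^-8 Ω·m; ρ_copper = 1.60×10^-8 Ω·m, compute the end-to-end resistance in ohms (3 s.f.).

Seg 1: A = 274 mm² = 2.740e-04 m²
R_1 = (2.56×10^-8)(1250)/(2.740e-04) = 0.1168 Ω
Seg 2: A = 435 mm² = 4.350e-04 m²
R_2 = (2.56×10^-8)(2350)/(4.350e-04) = 0.1383 Ω
Seg 3: A = π(d/2)² = π(4.6600e-03 m)² = 6.822e-05 m²
R_3 = (1.60×10^-8)(1340)/(6.822e-05) = 0.3143 Ω
R_total = R_1 + R_2 + R_3 = 0.569 Ω

0.569 Ω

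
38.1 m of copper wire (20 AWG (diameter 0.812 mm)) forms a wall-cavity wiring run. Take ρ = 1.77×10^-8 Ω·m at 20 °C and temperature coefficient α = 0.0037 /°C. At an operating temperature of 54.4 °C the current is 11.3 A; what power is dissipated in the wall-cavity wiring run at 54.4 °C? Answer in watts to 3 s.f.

A = π(0.812/2 mm)² = π(4.0600e-04 m)² = 5.178e-07 m²
R₍20₎ = ρL/A = (1.77×10^-8)(38.1)/(5.178e-07) = 1.302 Ω
R₍54.4₎ = R₍20₎(1 + αΔT) = 1.302 × (1 + 0.0037×34.4) = 1.468 Ω
P = I²R = (11.3)² × 1.468 = 187 W

187 W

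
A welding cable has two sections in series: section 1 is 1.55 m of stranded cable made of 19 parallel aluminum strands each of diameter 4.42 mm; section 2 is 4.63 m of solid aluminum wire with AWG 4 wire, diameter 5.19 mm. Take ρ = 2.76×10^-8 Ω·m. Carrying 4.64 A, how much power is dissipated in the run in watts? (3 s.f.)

Section 1: A_strand = π(2.2100e-03)² = 1.534e-05 m²; R₁ = ρL/(N·A_s) = (2.76×10^-8)(1.55)/(19×1.534e-05) = 1.467×10^-4 Ω
Section 2: A = π(5.19/2 mm)² = π(2.5950e-03 m)² = 2.116e-05 m²
R₂ = (2.76×10^-8)(4.63)/(2.116e-05) = 0.00604 Ω
R = R₁ + R₂ = 0.006187 Ω
P = I²R = (4.64)² × 0.006187 = 0.133 W

0.133 W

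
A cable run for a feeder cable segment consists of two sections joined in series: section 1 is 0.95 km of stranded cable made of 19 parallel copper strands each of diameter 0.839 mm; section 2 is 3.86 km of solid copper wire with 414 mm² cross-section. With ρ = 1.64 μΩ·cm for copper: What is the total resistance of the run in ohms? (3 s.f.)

ρ = 1.64 μΩ·cm = 1.64×10^-8 Ω·m
Section 1: A_strand = π(4.1950e-04)² = 5.529e-07 m²; R₁ = ρL/(N·A_s) = (1.64×10^-8)(950)/(19×5.529e-07) = 1.483 Ω
Section 2: A = 414 mm² = 4.140e-04 m²
R₂ = (1.64×10^-8)(3860)/(4.140e-04) = 0.1529 Ω
R = R₁ + R₂ = 1.64 Ω

1.64 Ω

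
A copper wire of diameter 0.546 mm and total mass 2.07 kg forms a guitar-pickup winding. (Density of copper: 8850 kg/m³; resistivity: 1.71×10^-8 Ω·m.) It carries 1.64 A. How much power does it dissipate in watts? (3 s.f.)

196 W

A = π(d/2)² = π(2.7300e-04 m)² = 2.3414e-07 m²
L = m/(density·A) = 2.07/(8850×2.3414e-07) = 999 m
R = ρL/A = (1.71×10^-8)(999)/(2.3414e-07) = 72.96 Ω
P = I²R = (1.64)² × 72.96 = 196 W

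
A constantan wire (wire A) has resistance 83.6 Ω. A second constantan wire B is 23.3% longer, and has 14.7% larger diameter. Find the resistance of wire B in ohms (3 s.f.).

R ∝ L/d², so R_B/R_A = (1 + 23.3/100) × (1 + 14.7/100)⁻²
= 1.233 × 0.7601 = 0.9372
R_B = 0.9372 × 83.6 = 78.4 Ω

78.4 Ω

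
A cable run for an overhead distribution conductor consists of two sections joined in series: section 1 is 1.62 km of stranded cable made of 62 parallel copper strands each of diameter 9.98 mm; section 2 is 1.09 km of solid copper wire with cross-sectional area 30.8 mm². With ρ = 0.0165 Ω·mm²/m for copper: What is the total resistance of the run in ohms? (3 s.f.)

ρ = 0.0165 Ω·mm²/m = 1.65×10^-8 Ω·m
Section 1: A_strand = π(4.9900e-03)² = 7.823e-05 m²; R₁ = ρL/(N·A_s) = (1.65×10^-8)(1620)/(62×7.823e-05) = 0.005511 Ω
Section 2: A = 30.8 mm² = 3.080e-05 m²
R₂ = (1.65×10^-8)(1090)/(3.080e-05) = 0.5839 Ω
R = R₁ + R₂ = 0.589 Ω

0.589 Ω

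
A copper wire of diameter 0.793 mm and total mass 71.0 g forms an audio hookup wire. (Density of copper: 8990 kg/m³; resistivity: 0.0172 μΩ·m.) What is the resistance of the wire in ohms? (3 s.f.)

0.557 Ω

ρ = 0.0172 μΩ·m = 1.72×10^-8 Ω·m
A = π(d/2)² = π(3.9650e-04 m)² = 4.9390e-07 m²
L = m/(density·A) = 0.071/(8990×4.9390e-07) = 15.99 m
R = ρL/A = (1.72×10^-8)(15.99)/(4.9390e-07) = 0.557 Ω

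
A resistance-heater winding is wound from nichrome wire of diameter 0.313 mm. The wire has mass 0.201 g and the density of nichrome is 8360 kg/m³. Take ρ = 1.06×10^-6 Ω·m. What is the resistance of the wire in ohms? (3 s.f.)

A = π(d/2)² = π(1.5650e-04 m)² = 7.6945e-08 m²
L = m/(density·A) = 2.010×10^-4/(8360×7.6945e-08) = 0.3125 m
R = ρL/A = (1.06×10^-6)(0.3125)/(7.6945e-08) = 4.30 Ω

4.30 Ω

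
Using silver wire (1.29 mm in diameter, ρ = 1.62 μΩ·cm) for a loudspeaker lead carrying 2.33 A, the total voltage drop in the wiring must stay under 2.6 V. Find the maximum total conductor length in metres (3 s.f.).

90.0 m

ρ = 1.62 μΩ·cm = 1.62×10^-8 Ω·m
A = π(d/2)² = π(6.4500e-04 m)² = 1.307e-06 m²
L_max = V_max·A/(1·ρI) = (2.6)(1.307e-06)/(1.62×10^-8×2.33) = 90.0 m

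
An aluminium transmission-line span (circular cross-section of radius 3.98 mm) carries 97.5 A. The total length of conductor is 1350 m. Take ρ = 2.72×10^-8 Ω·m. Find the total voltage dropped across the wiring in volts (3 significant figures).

A = πr² = π(3.9800e-03 m)² = 4.976e-05 m²
R = ρL/A = (2.72×10^-8)(1350)/(4.976e-05) = 0.7379 Ω
V = IR = 97.5 × 0.7379 = 71.9 V

71.9 V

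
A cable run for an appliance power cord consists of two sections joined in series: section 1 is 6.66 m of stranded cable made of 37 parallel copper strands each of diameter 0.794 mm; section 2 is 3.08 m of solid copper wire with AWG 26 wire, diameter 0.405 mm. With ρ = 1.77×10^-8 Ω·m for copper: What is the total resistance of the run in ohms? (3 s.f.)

Section 1: A_strand = π(3.9700e-04)² = 4.951e-07 m²; R₁ = ρL/(N·A_s) = (1.77×10^-8)(6.66)/(37×4.951e-07) = 0.006435 Ω
Section 2: A = π(0.405/2 mm)² = π(2.0250e-04 m)² = 1.288e-07 m²
R₂ = (1.77×10^-8)(3.08)/(1.288e-07) = 0.4232 Ω
R = R₁ + R₂ = 0.430 Ω

0.430 Ω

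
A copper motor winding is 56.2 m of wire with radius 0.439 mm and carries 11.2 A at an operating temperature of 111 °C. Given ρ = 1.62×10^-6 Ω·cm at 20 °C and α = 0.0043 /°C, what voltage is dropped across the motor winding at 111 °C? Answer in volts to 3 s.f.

23.4 V

ρ = 1.62×10^-6 Ω·cm = 1.62×10^-8 Ω·m
A = πr² = π(4.3900e-04 m)² = 6.055e-07 m²
R₍20₎ = ρL/A = (1.62×10^-8)(56.2)/(6.055e-07) = 1.504 Ω
R₍111₎ = R₍20₎(1 + αΔT) = 1.504 × (1 + 0.0043×91) = 2.092 Ω
V = IR = 11.2 × 2.092 = 23.4 V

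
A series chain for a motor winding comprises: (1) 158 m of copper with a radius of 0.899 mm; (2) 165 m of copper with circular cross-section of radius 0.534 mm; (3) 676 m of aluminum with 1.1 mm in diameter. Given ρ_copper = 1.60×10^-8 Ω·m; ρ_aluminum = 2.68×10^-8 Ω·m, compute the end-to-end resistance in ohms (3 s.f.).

23.0 Ω

Seg 1: A = πr² = π(8.9900e-04 m)² = 2.539e-06 m²
R_1 = (1.60×10^-8)(158)/(2.539e-06) = 0.9957 Ω
Seg 2: A = πr² = π(5.3400e-04 m)² = 8.958e-07 m²
R_2 = (1.60×10^-8)(165)/(8.958e-07) = 2.947 Ω
Seg 3: A = π(d/2)² = π(5.5000e-04 m)² = 9.503e-07 m²
R_3 = (2.68×10^-8)(676)/(9.503e-07) = 19.06 Ω
R_total = R_1 + R_2 + R_3 = 23.0 Ω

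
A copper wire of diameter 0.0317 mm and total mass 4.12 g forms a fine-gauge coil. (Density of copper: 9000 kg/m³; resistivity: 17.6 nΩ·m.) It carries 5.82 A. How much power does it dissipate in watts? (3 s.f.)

ρ = 17.6 nΩ·m = 1.76×10^-8 Ω·m
A = π(d/2)² = π(1.5850e-05 m)² = 7.8924e-10 m²
L = m/(density·A) = 0.00412/(9000×7.8924e-10) = 580 m
R = ρL/A = (1.76×10^-8)(580)/(7.8924e-10) = 12930 Ω
P = I²R = (5.82)² × 12930 = 4.38×10^5 W

4.38×10^5 W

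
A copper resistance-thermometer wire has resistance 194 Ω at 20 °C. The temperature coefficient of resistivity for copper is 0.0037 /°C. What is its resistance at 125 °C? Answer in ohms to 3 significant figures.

269 Ω

ΔT = 125 − 20 = 105 °C
R = R₀(1 + αΔT) = 194 × (1 + 0.0037×105) = 194 × 1.389 = 269 Ω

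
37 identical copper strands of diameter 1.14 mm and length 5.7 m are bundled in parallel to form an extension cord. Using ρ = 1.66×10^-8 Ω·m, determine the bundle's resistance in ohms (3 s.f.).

0.00251 Ω

A_strand = π(5.7000e-04 m)² = 1.021e-06 m²
R_strand = ρL/A = (1.66×10^-8)(5.7)/(1.021e-06) = 0.0927 Ω
R_total = R_strand/N = 0.0927/37 = 0.00251 Ω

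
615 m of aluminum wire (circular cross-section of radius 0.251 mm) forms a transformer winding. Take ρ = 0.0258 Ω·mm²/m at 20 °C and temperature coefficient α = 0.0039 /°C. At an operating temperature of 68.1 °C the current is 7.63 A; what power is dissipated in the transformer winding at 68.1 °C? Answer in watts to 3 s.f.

ρ = 0.0258 Ω·mm²/m = 2.58×10^-8 Ω·m
A = πr² = π(2.5100e-04 m)² = 1.979e-07 m²
R₍20₎ = ρL/A = (2.58×10^-8)(615)/(1.979e-07) = 80.17 Ω
R₍68.1₎ = R₍20₎(1 + αΔT) = 80.17 × (1 + 0.0039×48.1) = 95.21 Ω
P = I²R = (7.63)² × 95.21 = 5540 W

5540 W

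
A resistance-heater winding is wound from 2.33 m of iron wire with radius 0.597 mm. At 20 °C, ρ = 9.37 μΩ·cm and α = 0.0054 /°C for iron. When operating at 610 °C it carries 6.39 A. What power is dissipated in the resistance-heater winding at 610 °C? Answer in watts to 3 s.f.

ρ = 9.37 μΩ·cm = 9.37×10^-8 Ω·m
A = πr² = π(5.9700e-04 m)² = 1.120e-06 m²
R₍20₎ = ρL/A = (9.37×10^-8)(2.33)/(1.120e-06) = 0.195 Ω
R₍610₎ = R₍20₎(1 + αΔT) = 0.195 × (1 + 0.0054×590) = 0.8162 Ω
P = I²R = (6.39)² × 0.8162 = 33.3 W

33.3 W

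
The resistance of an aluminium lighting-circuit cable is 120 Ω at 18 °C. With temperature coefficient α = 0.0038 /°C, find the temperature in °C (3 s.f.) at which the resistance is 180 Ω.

R = R₀(1 + α(T − T₀)) ⇒ T = T₀ + (R/R₀ − 1)/α
T = 18 + (180/120 − 1)/0.0038 = 18 + (0.5)/0.0038 = 150 °C

150 °C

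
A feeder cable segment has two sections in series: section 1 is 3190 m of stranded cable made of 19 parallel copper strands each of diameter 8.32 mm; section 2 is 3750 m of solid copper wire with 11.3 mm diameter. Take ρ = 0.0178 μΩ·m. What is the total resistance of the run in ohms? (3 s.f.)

0.721 Ω

ρ = 0.0178 μΩ·m = 1.78×10^-8 Ω·m
Section 1: A_strand = π(4.1600e-03)² = 5.437e-05 m²; R₁ = ρL/(N·A_s) = (1.78×10^-8)(3190)/(19×5.437e-05) = 0.05497 Ω
Section 2: A = π(d/2)² = π(5.6500e-03 m)² = 1.003e-04 m²
R₂ = (1.78×10^-8)(3750)/(1.003e-04) = 0.6656 Ω
R = R₁ + R₂ = 0.721 Ω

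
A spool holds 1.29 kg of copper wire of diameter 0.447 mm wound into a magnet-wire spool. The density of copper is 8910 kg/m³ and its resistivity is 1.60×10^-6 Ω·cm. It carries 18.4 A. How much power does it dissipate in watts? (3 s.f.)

ρ = 1.60×10^-6 Ω·cm = 1.60×10^-8 Ω·m
A = π(d/2)² = π(2.2350e-04 m)² = 1.5693e-07 m²
L = m/(density·A) = 1.29/(8910×1.5693e-07) = 922.6 m
R = ρL/A = (1.60×10^-8)(922.6)/(1.5693e-07) = 94.06 Ω
P = I²R = (18.4)² × 94.06 = 31800 W

31800 W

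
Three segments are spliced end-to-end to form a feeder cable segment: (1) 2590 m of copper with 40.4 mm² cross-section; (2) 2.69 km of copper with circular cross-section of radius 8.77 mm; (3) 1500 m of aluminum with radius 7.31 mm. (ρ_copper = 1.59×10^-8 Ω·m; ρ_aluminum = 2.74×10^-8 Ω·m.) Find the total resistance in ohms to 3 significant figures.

1.44 Ω

Seg 1: A = 40.4 mm² = 4.040e-05 m²
R_1 = (1.59×10^-8)(2590)/(4.040e-05) = 1.019 Ω
Seg 2: A = πr² = π(8.7700e-03 m)² = 2.416e-04 m²
R_2 = (1.59×10^-8)(2690)/(2.416e-04) = 0.177 Ω
Seg 3: A = πr² = π(7.3100e-03 m)² = 1.679e-04 m²
R_3 = (2.74×10^-8)(1500)/(1.679e-04) = 0.2448 Ω
R_total = R_1 + R_2 + R_3 = 1.44 Ω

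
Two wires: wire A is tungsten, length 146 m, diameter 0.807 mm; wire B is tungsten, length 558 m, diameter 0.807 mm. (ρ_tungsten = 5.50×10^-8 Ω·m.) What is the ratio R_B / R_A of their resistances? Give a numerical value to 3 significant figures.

R ∝ ρL/d², so R_B/R_A = (L_B/L_A)
= (558/146) = 3.82

3.82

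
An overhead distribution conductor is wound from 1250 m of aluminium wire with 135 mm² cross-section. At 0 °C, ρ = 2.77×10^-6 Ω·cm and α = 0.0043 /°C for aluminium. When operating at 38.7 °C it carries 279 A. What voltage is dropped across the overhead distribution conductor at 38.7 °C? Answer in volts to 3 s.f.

ρ = 2.77×10^-6 Ω·cm = 2.77×10^-8 Ω·m
A = 135 mm² = 1.350e-04 m²
R₍0₎ = ρL/A = (2.77×10^-8)(1250)/(1.350e-04) = 0.2565 Ω
R₍38.7₎ = R₍0₎(1 + αΔT) = 0.2565 × (1 + 0.0043×38.7) = 0.2992 Ω
V = IR = 279 × 0.2992 = 83.5 V

83.5 V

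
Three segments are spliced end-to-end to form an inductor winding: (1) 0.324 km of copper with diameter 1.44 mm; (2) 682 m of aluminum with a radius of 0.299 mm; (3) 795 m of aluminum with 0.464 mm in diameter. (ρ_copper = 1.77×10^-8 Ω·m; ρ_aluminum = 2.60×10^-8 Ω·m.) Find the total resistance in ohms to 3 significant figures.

189 Ω

Seg 1: A = π(d/2)² = π(7.2000e-04 m)² = 1.629e-06 m²
R_1 = (1.77×10^-8)(324)/(1.629e-06) = 3.521 Ω
Seg 2: A = πr² = π(2.9900e-04 m)² = 2.809e-07 m²
R_2 = (2.60×10^-8)(682)/(2.809e-07) = 63.13 Ω
Seg 3: A = π(d/2)² = π(2.3200e-04 m)² = 1.691e-07 m²
R_3 = (2.60×10^-8)(795)/(1.691e-07) = 122.2 Ω
R_total = R_1 + R_2 + R_3 = 189 Ω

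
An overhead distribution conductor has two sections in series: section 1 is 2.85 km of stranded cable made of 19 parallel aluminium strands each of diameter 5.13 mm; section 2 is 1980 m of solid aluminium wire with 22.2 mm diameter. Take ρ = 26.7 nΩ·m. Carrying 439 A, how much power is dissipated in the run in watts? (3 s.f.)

ρ = 26.7 nΩ·m = 2.67×10^-8 Ω·m
Section 1: A_strand = π(2.5650e-03)² = 2.067e-05 m²; R₁ = ρL/(N·A_s) = (2.67×10^-8)(2850)/(19×2.067e-05) = 0.1938 Ω
Section 2: A = π(d/2)² = π(1.1100e-02 m)² = 3.871e-04 m²
R₂ = (2.67×10^-8)(1980)/(3.871e-04) = 0.1366 Ω
R = R₁ + R₂ = 0.3303 Ω
P = I²R = (439)² × 0.3303 = 63700 W

63700 W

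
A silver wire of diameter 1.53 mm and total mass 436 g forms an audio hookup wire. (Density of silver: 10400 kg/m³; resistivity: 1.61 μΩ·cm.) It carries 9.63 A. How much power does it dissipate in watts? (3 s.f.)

ρ = 1.61 μΩ·cm = 1.61×10^-8 Ω·m
A = π(d/2)² = π(7.6500e-04 m)² = 1.8385e-06 m²
L = m/(density·A) = 0.436/(10400×1.8385e-06) = 22.8 m
R = ρL/A = (1.61×10^-8)(22.8)/(1.8385e-06) = 0.1997 Ω
P = I²R = (9.63)² × 0.1997 = 18.5 W

18.5 W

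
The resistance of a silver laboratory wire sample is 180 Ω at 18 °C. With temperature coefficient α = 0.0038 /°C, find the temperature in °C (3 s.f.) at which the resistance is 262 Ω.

138 °C

R = R₀(1 + α(T − T₀)) ⇒ T = T₀ + (R/R₀ − 1)/α
T = 18 + (262/180 − 1)/0.0038 = 18 + (0.4556)/0.0038 = 138 °C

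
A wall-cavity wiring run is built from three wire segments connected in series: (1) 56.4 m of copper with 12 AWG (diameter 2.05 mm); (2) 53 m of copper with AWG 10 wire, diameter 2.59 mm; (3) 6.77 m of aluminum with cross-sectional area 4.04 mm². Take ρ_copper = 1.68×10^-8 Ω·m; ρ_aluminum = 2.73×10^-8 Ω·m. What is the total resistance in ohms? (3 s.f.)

Seg 1: A = π(2.05/2 mm)² = π(1.0250e-03 m)² = 3.301e-06 m²
R_1 = (1.68×10^-8)(56.4)/(3.301e-06) = 0.2871 Ω
Seg 2: A = π(2.59/2 mm)² = π(1.2950e-03 m)² = 5.269e-06 m²
R_2 = (1.68×10^-8)(53)/(5.269e-06) = 0.169 Ω
Seg 3: A = 4.04 mm² = 4.040e-06 m²
R_3 = (2.73×10^-8)(6.77)/(4.040e-06) = 0.04575 Ω
R_total = R_1 + R_2 + R_3 = 0.502 Ω

0.502 Ω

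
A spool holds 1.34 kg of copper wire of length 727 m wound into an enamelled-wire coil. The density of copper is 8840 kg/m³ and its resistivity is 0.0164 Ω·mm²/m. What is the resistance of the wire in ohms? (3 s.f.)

57.2 Ω

ρ = 0.0164 Ω·mm²/m = 1.64×10^-8 Ω·m
A = m/(density·L) = 1.34/(8840×727) = 2.0851e-07 m²
R = ρL/A = (1.64×10^-8)(727)/(2.0851e-07) = 57.2 Ω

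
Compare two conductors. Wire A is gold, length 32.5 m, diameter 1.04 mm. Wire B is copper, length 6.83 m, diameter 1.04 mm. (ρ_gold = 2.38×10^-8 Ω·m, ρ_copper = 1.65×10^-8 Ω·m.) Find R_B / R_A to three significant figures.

0.146

R ∝ ρL/d², so R_B/R_A = (ρ_B/ρ_A) × (L_B/L_A)
= (1.65×10^-8/2.38×10^-8) × (6.83/32.5) = 0.146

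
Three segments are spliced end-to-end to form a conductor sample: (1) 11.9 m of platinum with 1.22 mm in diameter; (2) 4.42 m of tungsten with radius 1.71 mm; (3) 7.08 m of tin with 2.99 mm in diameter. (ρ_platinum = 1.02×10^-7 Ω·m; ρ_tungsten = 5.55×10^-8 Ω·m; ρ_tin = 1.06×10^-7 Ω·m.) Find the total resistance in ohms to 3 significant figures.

Seg 1: A = π(d/2)² = π(6.1000e-04 m)² = 1.169e-06 m²
R_1 = (1.02×10^-7)(11.9)/(1.169e-06) = 1.038 Ω
Seg 2: A = πr² = π(1.7100e-03 m)² = 9.186e-06 m²
R_2 = (5.55×10^-8)(4.42)/(9.186e-06) = 0.0267 Ω
Seg 3: A = π(d/2)² = π(1.4950e-03 m)² = 7.022e-06 m²
R_3 = (1.06×10^-7)(7.08)/(7.022e-06) = 0.1069 Ω
R_total = R_1 + R_2 + R_3 = 1.17 Ω

1.17 Ω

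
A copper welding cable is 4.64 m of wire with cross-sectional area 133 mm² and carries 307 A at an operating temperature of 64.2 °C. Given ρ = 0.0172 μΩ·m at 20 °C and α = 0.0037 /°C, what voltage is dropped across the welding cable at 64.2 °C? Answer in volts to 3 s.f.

ρ = 0.0172 μΩ·m = 1.72×10^-8 Ω·m
A = 133 mm² = 1.330e-04 m²
R₍20₎ = ρL/A = (1.72×10^-8)(4.64)/(1.330e-04) = 6.001×10^-4 Ω
R₍64.2₎ = R₍20₎(1 + αΔT) = 6.001×10^-4 × (1 + 0.0037×44.2) = 6.982×10^-4 Ω
V = IR = 307 × 6.982×10^-4 = 0.214 V

0.214 V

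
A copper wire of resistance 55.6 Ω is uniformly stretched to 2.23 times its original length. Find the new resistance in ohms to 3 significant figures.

276 Ω

Volume constant ⇒ A' = A/k with k = 2.23. R' = ρ(kL)/(A/k) = k²R.
R' = 4.973 × 55.6 = 276 Ω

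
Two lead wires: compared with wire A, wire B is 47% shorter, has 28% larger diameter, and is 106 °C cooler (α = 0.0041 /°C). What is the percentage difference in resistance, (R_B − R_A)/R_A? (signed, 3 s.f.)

-81.7%

R ∝ ρL/d² with ρ ∝ (1+αΔT), so R_B/R_A = (1 − 47/100) × (1 + 28/100)⁻² × (1 − 0.0041×106)
= 0.53 × 0.6103 × 0.5654 = 0.1829
(R_B − R_A)/R_A = 0.1829 − 1 = -81.7%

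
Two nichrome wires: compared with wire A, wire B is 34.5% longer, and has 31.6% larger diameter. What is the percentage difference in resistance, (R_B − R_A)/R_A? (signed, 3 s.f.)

-22.3%

R ∝ L/d², so R_B/R_A = (1 + 34.5/100) × (1 + 31.6/100)⁻²
= 1.345 × 0.5774 = 0.7766
(R_B − R_A)/R_A = 0.7766 − 1 = -22.3%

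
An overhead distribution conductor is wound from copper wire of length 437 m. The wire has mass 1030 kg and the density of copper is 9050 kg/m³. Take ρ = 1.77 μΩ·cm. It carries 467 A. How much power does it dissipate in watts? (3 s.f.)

ρ = 1.77 μΩ·cm = 1.77×10^-8 Ω·m
A = m/(density·L) = 1030/(9050×437) = 2.6044e-04 m²
R = ρL/A = (1.77×10^-8)(437)/(2.6044e-04) = 0.0297 Ω
P = I²R = (467)² × 0.0297 = 6480 W

6480 W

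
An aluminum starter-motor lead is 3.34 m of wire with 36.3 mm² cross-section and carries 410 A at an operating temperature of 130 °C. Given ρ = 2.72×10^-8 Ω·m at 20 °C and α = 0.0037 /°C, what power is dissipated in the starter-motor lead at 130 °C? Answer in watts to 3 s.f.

592 W

A = 36.3 mm² = 3.630e-05 m²
R₍20₎ = ρL/A = (2.72×10^-8)(3.34)/(3.630e-05) = 0.002503 Ω
R₍130₎ = R₍20₎(1 + αΔT) = 0.002503 × (1 + 0.0037×110) = 0.003521 Ω
P = I²R = (410)² × 0.003521 = 592 W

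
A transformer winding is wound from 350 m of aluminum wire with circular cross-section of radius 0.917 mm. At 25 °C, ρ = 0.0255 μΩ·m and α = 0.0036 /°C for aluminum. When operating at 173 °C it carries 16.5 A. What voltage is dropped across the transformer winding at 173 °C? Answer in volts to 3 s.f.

85.4 V

ρ = 0.0255 μΩ·m = 2.55×10^-8 Ω·m
A = πr² = π(9.1700e-04 m)² = 2.642e-06 m²
R₍25₎ = ρL/A = (2.55×10^-8)(350)/(2.642e-06) = 3.378 Ω
R₍173₎ = R₍25₎(1 + αΔT) = 3.378 × (1 + 0.0036×148) = 5.179 Ω
V = IR = 16.5 × 5.179 = 85.4 V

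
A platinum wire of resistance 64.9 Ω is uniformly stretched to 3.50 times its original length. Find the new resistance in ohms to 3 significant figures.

795 Ω

Volume constant ⇒ A' = A/k with k = 3.5. R' = ρ(kL)/(A/k) = k²R.
R' = 12.25 × 64.9 = 795 Ω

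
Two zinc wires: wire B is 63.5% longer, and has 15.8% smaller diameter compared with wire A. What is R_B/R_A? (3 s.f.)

R ∝ L/d², so R_B/R_A = (1 + 63.5/100) × (1 − 15.8/100)⁻²
= 1.635 × 1.411 = 2.31

2.31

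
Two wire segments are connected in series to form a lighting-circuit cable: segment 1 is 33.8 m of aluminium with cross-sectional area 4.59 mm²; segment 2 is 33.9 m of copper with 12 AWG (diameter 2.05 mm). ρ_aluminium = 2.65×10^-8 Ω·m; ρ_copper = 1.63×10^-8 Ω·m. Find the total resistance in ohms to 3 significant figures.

0.363 Ω

Segment 1: A = 4.59 mm² = 4.590e-06 m²
R₁ = ρL/A = (2.65×10^-8)(33.8)/(4.590e-06) = 0.1951 Ω
Segment 2: A = π(2.05/2 mm)² = π(1.0250e-03 m)² = 3.301e-06 m²
R₂ = (1.63×10^-8)(33.9)/(3.301e-06) = 0.1674 Ω
R = R₁ + R₂ = 0.363 Ω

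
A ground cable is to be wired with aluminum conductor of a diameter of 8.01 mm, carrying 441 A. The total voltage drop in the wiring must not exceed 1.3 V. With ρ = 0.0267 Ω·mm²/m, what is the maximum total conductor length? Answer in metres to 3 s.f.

ρ = 0.0267 Ω·mm²/m = 2.67×10^-8 Ω·m
A = π(d/2)² = π(4.0050e-03 m)² = 5.039e-05 m²
L_max = V_max·A/(1·ρI) = (1.3)(5.039e-05)/(2.67×10^-8×441) = 5.56 m

5.56 m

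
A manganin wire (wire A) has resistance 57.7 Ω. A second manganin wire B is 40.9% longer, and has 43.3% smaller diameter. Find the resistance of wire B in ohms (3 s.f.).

253 Ω

R ∝ L/d², so R_B/R_A = (1 + 40.9/100) × (1 − 43.3/100)⁻²
= 1.409 × 3.111 = 4.383
R_B = 4.383 × 57.7 = 253 Ω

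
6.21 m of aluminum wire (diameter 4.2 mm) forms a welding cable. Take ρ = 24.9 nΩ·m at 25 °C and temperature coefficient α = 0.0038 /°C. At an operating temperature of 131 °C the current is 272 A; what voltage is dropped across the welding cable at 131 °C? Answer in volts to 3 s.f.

ρ = 24.9 nΩ·m = 2.49×10^-8 Ω·m
A = π(d/2)² = π(2.1000e-03 m)² = 1.385e-05 m²
R₍25₎ = ρL/A = (2.49×10^-8)(6.21)/(1.385e-05) = 0.01116 Ω
R₍131₎ = R₍25₎(1 + αΔT) = 0.01116 × (1 + 0.0038×106) = 0.01566 Ω
V = IR = 272 × 0.01566 = 4.26 V

4.26 V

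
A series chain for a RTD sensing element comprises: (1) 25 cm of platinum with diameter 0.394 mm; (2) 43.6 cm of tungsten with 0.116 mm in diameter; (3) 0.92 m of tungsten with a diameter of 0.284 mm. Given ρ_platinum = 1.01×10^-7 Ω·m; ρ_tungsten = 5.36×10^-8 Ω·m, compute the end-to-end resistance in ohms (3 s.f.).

Seg 1: A = π(d/2)² = π(1.9700e-04 m)² = 1.219e-07 m²
R_1 = (1.01×10^-7)(0.25)/(1.219e-07) = 0.2071 Ω
Seg 2: A = π(d/2)² = π(5.8000e-05 m)² = 1.057e-08 m²
R_2 = (5.36×10^-8)(0.436)/(1.057e-08) = 2.211 Ω
Seg 3: A = π(d/2)² = π(1.4200e-04 m)² = 6.335e-08 m²
R_3 = (5.36×10^-8)(0.92)/(6.335e-08) = 0.7784 Ω
R_total = R_1 + R_2 + R_3 = 3.20 Ω

3.20 Ω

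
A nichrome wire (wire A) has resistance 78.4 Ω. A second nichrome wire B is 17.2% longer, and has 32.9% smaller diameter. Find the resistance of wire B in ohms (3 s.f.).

R ∝ L/d², so R_B/R_A = (1 + 17.2/100) × (1 − 32.9/100)⁻²
= 1.172 × 2.221 = 2.603
R_B = 2.603 × 78.4 = 204 Ω

204 Ω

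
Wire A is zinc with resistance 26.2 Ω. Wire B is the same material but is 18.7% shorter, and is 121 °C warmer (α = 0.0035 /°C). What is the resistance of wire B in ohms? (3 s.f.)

R ∝ ρL/d² with ρ ∝ (1+αΔT), so R_B/R_A = (1 − 18.7/100) × (1 + 0.0035×121)
= 0.813 × 1.423 = 1.157
R_B = 1.157 × 26.2 = 30.3 Ω

30.3 Ω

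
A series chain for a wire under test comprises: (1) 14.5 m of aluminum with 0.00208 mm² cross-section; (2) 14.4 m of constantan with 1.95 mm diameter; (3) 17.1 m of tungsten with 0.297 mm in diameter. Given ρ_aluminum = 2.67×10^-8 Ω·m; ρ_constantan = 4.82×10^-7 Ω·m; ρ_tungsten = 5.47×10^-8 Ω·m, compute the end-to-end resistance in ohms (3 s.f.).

202 Ω

Seg 1: A = 0.00208 mm² = 2.080e-09 m²
R_1 = (2.67×10^-8)(14.5)/(2.080e-09) = 186.1 Ω
Seg 2: A = π(d/2)² = π(9.7500e-04 m)² = 2.986e-06 m²
R_2 = (4.82×10^-7)(14.4)/(2.986e-06) = 2.324 Ω
Seg 3: A = π(d/2)² = π(1.4850e-04 m)² = 6.928e-08 m²
R_3 = (5.47×10^-8)(17.1)/(6.928e-08) = 13.5 Ω
R_total = R_1 + R_2 + R_3 = 202 Ω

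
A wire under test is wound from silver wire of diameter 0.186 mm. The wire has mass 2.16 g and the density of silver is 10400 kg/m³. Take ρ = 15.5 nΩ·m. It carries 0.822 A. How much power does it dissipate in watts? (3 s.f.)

2.95 W

ρ = 15.5 nΩ·m = 1.55×10^-8 Ω·m
A = π(d/2)² = π(9.3000e-05 m)² = 2.7172e-08 m²
L = m/(density·A) = 0.00216/(10400×2.7172e-08) = 7.644 m
R = ρL/A = (1.55×10^-8)(7.644)/(2.7172e-08) = 4.36 Ω
P = I²R = (0.822)² × 4.36 = 2.95 W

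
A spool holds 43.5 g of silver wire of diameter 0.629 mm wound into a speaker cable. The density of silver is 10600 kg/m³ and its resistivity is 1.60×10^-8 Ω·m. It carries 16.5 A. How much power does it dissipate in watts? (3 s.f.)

185 W

A = π(d/2)² = π(3.1450e-04 m)² = 3.1074e-07 m²
L = m/(density·A) = 0.0435/(10600×3.1074e-07) = 13.21 m
R = ρL/A = (1.60×10^-8)(13.21)/(3.1074e-07) = 0.68 Ω
P = I²R = (16.5)² × 0.68 = 185 W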